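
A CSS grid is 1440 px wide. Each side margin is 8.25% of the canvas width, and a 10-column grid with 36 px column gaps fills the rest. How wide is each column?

87.84 px

1440 × (1 − 2·8.25%) = 1440 × 83.5% = 1202.4 px for the columns.
Subtracting 9 column gaps of 36 leaves 878.4 for 10 columns, so c = 87.84 px.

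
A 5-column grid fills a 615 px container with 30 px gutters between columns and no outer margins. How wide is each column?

99 px

5 columns + 4 gutters: 5c + 4·30 = 615.
5c = 615 − 120 = 495, so c = 99 px.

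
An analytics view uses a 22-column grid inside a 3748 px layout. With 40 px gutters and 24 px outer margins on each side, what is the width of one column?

130 px

Subtract both margins: 3748 − 2·24 = 3700 px.
Subtracting 21 gutters of 40 leaves 2860 for 22 columns, so c = 130 px.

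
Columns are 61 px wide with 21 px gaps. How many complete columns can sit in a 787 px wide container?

9 columns

9 columns: 9·61 + 8·21 = 717 px ≤ 787.
10 columns: 799 px > 787. So 9.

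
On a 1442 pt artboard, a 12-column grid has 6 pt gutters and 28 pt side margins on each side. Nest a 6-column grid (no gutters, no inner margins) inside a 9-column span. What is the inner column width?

Subtract both margins: 1442 − 2·28 = 1386 pt.
12 columns + 11 gutters: 12c + 11·6 = 1386.
12c = 1386 − 66 = 1320, so c = 110 pt.
9-column span = 9·110 + 8·6 = 1038 pt.
6d = 1038 → d = 173 pt.

173 pt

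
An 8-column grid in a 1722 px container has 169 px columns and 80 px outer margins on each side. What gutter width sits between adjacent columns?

Content width = 1722 − 2·80 = 1562 px.
8 columns take 8·169 = 1352 px; remaining 210 splits into 7 gutters.
g = 210 / 7 = 30 px.

30 px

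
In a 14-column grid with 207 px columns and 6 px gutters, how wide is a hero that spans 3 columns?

3-column span = 3·207 + 2·6 = 633 px.

633 px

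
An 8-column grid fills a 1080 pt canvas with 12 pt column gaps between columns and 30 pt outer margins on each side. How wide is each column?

117 pt

Subtract both margins: 1080 − 2·30 = 1020 pt.
1020 − 7·12 = 936; ÷8 gives c = 117 pt.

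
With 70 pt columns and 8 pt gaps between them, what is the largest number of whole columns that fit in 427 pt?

5 columns

5 columns: 5·70 + 4·8 = 382 pt ≤ 427.
6 columns: 460 pt > 427. So 5.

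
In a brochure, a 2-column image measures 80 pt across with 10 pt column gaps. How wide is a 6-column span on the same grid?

2 columns + 1 column gap: 2c + 1·10 = 80.
2c = 80 − 10 = 70, so c = 35 pt.
Span of 6: 6·35 + 5·10 = 210 + 50 = 260 pt.

260 pt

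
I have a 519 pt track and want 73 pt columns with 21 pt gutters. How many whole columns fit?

k columns need k·73 + (k−1)·21 = k·94 − 21.
k·94 − 21 ≤ 519 → k ≤ 540 / 94 ≈ 5.74, so k = 5.

5 columns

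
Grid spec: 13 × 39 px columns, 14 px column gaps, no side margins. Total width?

Artboard = 13·39 + 12·14 = 507 + 168 = 675 px.

675 px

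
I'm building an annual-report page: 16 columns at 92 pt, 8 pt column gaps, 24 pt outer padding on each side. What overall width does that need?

1640 pt

Total width: 2·24 + 16·92 + 15·8 = 1640 pt.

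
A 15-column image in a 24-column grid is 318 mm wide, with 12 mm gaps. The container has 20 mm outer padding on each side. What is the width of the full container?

556 mm

15 columns + 14 gaps: 15c + 14·12 = 318.
15c = 318 − 168 = 150, so c = 10 mm.
Total width: 2·20 + 24·10 + 23·12 = 556 mm.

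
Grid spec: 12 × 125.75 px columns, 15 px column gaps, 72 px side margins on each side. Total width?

Total width: 2·72 + 12·125.75 + 11·15 = 1818 px.

1818 px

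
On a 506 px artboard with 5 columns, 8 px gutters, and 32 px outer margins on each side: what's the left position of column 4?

Content = 506 − 2·32 = 442 px.
5 columns + 4 gutters: 5c + 4·8 = 442.
5c = 442 − 32 = 410, so c = 82 px.
Each column+gutter stride is 90 px; 3 of them past the 32 px margin is 32 + 270 = 302 px.

302 px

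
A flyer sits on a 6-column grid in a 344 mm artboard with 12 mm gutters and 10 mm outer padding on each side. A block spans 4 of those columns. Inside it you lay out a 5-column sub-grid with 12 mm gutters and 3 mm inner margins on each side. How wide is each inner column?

31.6 mm

Inside the margins: 344 − 20 = 324 mm.
324 − 5·12 = 264; ÷6 gives c = 44 mm.
4 columns plus 3 gutters: 176 + 36 = 212 mm.
Inner content = 212 − 2·3 = 206 mm.
206 − 4·12 = 158; ÷5 gives d = 31.6 mm.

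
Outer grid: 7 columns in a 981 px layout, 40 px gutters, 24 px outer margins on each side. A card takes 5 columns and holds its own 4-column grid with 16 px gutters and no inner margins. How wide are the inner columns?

Inside the margins: 981 − 48 = 933 px.
Subtracting 6 gutters of 40 leaves 693 for 7 columns, so c = 99 px.
5 columns plus 4 gutters: 495 + 160 = 655 px.
4 columns + 3 gutters: 4d + 3·16 = 655.
4d = 655 − 48 = 607, so d = 151.75 px.

151.75 px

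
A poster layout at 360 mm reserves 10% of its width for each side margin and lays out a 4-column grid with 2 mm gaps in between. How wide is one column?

360 × (1 − 2·10%) = 360 × 80% = 288 mm for the columns.
Subtracting 3 gaps of 2 leaves 282 for 4 columns, so c = 70.5 mm.

70.5 mm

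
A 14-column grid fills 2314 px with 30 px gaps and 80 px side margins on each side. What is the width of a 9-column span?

Take off 160 px of margins, leaving 2154 px.
14 columns + 13 gaps: 14c + 13·30 = 2154.
14c = 2154 − 390 = 1764, so c = 126 px.
Span of 9: 9·126 + 8·30 = 1134 + 240 = 1374 px.

1374 px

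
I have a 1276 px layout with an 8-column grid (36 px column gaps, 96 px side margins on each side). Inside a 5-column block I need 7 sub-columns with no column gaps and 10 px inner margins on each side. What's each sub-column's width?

Subtract both margins: 1276 − 2·96 = 1084 px.
8c + 7·36 = 1084 → 8c = 832 → c = 104 px.
5-column span = 5·104 + 4·36 = 664 px.
Inner content = 664 − 2·10 = 644 px.
With no column gaps, each column is 644/7 = 92 px.

92 px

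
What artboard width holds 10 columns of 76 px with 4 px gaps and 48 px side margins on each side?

892 px

Total width: 2·48 + 10·76 + 9·4 = 892 px.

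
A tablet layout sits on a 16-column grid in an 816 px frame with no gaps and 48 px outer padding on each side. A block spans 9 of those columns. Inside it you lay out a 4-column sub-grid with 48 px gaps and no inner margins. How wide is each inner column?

Take off 96 px of margins, leaving 720 px.
16c = 720 → c = 45 px.
9-column span = 9·45 = 405 px.
4 columns + 3 gaps: 4d + 3·48 = 405.
4d = 405 − 144 = 261, so d = 65.25 px.

65.25 px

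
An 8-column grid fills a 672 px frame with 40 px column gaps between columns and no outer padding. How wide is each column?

49 px

8c + 7·40 = 672 → 8c = 392 → c = 49 px.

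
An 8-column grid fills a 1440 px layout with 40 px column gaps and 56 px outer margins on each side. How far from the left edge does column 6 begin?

Subtract both margins: 1440 − 2·56 = 1328 px.
8 columns + 7 column gaps: 8c + 7·40 = 1328.
8c = 1328 − 280 = 1048, so c = 131 px.
Column 6 starts at margin + 5·(column + gutter) = 56 + 5·171 = 911 px.

911 px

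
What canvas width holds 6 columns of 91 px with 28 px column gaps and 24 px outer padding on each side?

734 px

Total width: 2·24 + 6·91 + 5·28 = 734 px.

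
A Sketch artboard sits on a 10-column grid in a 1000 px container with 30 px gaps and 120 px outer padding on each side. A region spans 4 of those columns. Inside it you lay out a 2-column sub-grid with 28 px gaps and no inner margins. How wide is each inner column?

Take off 240 px of margins, leaving 760 px.
Subtracting 9 gaps of 30 leaves 490 for 10 columns, so c = 49 px.
4-column span = 4·49 + 3·30 = 286 px.
2d + 1·28 = 286 → 2d = 258 → d = 129 px.

129 px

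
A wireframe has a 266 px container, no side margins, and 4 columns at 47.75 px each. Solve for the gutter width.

25 px

4 columns take 4·47.75 = 191 px; remaining 75 splits into 3 gutters.
g = 75 / 3 = 25 px.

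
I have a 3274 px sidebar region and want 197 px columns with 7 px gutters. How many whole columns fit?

16 columns

k columns need k·197 + (k−1)·7 = k·204 − 7.
k·204 − 7 ≤ 3274 → k ≤ 3281 / 204 ≈ 16.08, so k = 16.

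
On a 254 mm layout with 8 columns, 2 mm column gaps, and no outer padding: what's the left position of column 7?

Subtracting 7 column gaps of 2 leaves 240 for 8 columns, so c = 30 mm.
No margin, so column 7 starts at 6·(column + gutter) = 6·32 = 192 mm.

192 mm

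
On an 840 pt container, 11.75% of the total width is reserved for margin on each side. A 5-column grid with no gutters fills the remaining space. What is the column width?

Margins: 11.75% × 840 = 98.7 pt each, so content = 840 − 197.4 = 642.6 pt.
5c = 642.6 → c = 128.52 pt.

128.52 pt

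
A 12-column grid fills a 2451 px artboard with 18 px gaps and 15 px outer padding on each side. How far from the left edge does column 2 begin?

218.25 px

Subtract both margins: 2451 − 2·15 = 2421 px.
12c + 11·18 = 2421 → 12c = 2223 → c = 185.25 px.
Before column 2: the margin + 1 column + 1 gap.
Offset = 15 + 1·(185.25 + 18) = 15 + 203.25 = 218.25 px.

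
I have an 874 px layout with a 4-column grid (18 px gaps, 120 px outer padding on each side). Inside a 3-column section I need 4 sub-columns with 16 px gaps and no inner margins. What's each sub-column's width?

105.75 px

Inside the margins: 874 − 240 = 634 px.
4c + 3·18 = 634 → 4c = 580 → c = 145 px.
3 columns plus 2 gaps: 435 + 36 = 471 px.
Subtracting 3 gaps of 16 leaves 423 for 4 columns, so d = 105.75 px.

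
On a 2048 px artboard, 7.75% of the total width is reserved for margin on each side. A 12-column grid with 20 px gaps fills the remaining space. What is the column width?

125.88 px

Each margin = 7.75% of 2048 = 158.72 px; content = 2048 − 2·158.72 = 1730.56 px.
12 columns + 11 gaps: 12c + 11·20 = 1730.56.
12c = 1730.56 − 220 = 1510.56, so c = 125.88 px.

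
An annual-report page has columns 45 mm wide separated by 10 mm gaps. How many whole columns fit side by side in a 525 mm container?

Each extra column adds 45 + 10 = 55 mm.
(525 + 10) / 55 = 9.73, so 9 columns fit.

9 columns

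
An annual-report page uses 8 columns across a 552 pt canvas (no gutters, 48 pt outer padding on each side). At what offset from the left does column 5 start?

276 pt

Content = 552 − 2·48 = 456 pt.
456 / 8 = 57 pt per column.
Before column 5: the margin + 4 columns + 4 gutters.
Offset = 48 + 4·(57 + 0) = 48 + 228 = 276 pt.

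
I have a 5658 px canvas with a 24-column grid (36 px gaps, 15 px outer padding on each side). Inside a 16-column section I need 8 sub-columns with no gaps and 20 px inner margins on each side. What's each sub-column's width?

462.5 px

Take off 30 px of margins, leaving 5628 px.
5628 − 23·36 = 4800; ÷24 gives c = 200 px.
16 columns plus 15 gaps: 3200 + 540 = 3740 px.
Inner content = 3740 − 2·20 = 3700 px.
3700 / 8 = 462.5 px per column.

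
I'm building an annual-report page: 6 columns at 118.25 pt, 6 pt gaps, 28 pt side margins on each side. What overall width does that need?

795.5 pt

Total width: 2·28 + 6·118.25 + 5·6 = 795.5 pt.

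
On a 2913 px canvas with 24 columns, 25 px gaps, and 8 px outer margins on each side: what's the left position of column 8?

860.25 px

Subtract both margins: 2913 − 2·8 = 2897 px.
24 columns + 23 gaps: 24c + 23·25 = 2897.
24c = 2897 − 575 = 2322, so c = 96.75 px.
Each column+gutter stride is 121.75 px; 7 of them past the 8 px margin is 8 + 852.25 = 860.25 px.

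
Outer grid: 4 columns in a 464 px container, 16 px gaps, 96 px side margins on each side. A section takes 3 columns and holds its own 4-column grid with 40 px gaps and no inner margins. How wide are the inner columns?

Subtract both margins: 464 − 2·96 = 272 px.
4c + 3·16 = 272 → 4c = 224 → c = 56 px.
3-column span = 3·56 + 2·16 = 200 px.
4 columns + 3 gaps: 4d + 3·40 = 200.
4d = 200 − 120 = 80, so d = 20 px.

20 px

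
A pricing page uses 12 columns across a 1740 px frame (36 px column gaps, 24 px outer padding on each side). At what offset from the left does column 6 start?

Take off 48 px of margins, leaving 1692 px.
12c + 11·36 = 1692 → 12c = 1296 → c = 108 px.
Column 6 starts at margin + 5·(column + gutter) = 24 + 5·144 = 744 px.

744 px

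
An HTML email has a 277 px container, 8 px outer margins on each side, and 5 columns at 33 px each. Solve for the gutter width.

Content width = 277 − 2·8 = 261 px.
5·33 + 4g = 261 → 4g = 96 → g = 24 px.

24 px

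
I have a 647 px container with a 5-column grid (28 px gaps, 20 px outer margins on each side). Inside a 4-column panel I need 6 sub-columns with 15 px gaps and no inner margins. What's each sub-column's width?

Take off 40 px of margins, leaving 607 px.
5c + 4·28 = 607 → 5c = 495 → c = 99 px.
4-column span = 4·99 + 3·28 = 480 px.
6d + 5·15 = 480 → 6d = 405 → d = 67.5 px.

67.5 px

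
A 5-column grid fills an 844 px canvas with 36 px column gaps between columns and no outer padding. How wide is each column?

844 − 4·36 = 700; ÷5 gives c = 140 px.

140 px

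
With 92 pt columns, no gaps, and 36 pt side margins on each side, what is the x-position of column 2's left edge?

Column 2 starts at margin + 1·(column + gutter) = 36 + 1·92 = 128 pt.

128 pt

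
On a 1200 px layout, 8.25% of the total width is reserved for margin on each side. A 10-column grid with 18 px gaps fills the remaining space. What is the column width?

Each margin = 8.25% of 1200 = 99 px; content = 1200 − 2·99 = 1002 px.
Subtracting 9 gaps of 18 leaves 840 for 10 columns, so c = 84 px.

84 px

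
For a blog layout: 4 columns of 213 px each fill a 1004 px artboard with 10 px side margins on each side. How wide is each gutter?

44 px

Take off 20 px of margins, leaving 984 px.
4·213 + 3g = 984 → 3g = 132 → g = 44 px.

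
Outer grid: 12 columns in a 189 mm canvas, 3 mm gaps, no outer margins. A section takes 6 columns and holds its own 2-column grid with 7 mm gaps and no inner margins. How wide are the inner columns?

12 columns + 11 gaps: 12c + 11·3 = 189.
12c = 189 − 33 = 156, so c = 13 mm.
Span of 6: 6·13 + 5·3 = 78 + 15 = 93 mm.
93 − 1·7 = 86; ÷2 gives d = 43 mm.

43 mm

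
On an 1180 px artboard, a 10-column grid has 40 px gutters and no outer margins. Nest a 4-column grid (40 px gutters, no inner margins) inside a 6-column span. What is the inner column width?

Subtracting 9 gutters of 40 leaves 820 for 10 columns, so c = 82 px.
6-column span = 6·82 + 5·40 = 692 px.
692 − 3·40 = 572; ÷4 gives d = 143 px.

143 px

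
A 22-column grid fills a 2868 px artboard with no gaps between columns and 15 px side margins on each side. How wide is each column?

129 px

Content width = 2868 − 2·15 = 2838 px.
With no gaps, each column is 2838/22 = 129 px.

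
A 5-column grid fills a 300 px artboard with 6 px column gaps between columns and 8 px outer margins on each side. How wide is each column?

52 px

Inside the margins: 300 − 16 = 284 px.
284 − 4·6 = 260; ÷5 gives c = 52 px.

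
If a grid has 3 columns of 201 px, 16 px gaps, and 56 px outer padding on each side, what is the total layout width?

Adding margins, columns and gutters: 112 + 603 + 32 = 747 px.

747 px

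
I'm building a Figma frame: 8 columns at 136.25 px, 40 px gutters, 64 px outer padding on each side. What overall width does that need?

Total width: 2·64 + 8·136.25 + 7·40 = 1498 px.

1498 px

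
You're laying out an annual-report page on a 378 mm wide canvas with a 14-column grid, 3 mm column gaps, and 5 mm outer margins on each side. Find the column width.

Take off 10 mm of margins, leaving 368 mm.
14 columns + 13 column gaps: 14c + 13·3 = 368.
14c = 368 − 39 = 329, so c = 23.5 mm.

23.5 mm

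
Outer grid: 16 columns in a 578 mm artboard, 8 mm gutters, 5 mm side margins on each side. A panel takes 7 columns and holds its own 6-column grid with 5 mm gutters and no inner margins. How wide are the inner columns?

Outer content = 578 − 2·5 = 568 mm.
16 columns + 15 gutters: 16c + 15·8 = 568.
16c = 568 − 120 = 448, so c = 28 mm.
7-column span = 7·28 + 6·8 = 244 mm.
Subtracting 5 gutters of 5 leaves 219 for 6 columns, so d = 36.5 mm.

36.5 mm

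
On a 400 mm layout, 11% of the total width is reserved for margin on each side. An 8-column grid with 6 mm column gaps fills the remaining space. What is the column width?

Each margin = 11% of 400 = 44 mm; content = 400 − 2·44 = 312 mm.
Subtracting 7 column gaps of 6 leaves 270 for 8 columns, so c = 33.75 mm.

33.75 mm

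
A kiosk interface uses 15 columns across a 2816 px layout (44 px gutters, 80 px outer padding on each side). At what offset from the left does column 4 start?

Content = 2816 − 2·80 = 2656 px.
15c + 14·44 = 2656 → 15c = 2040 → c = 136 px.
Before column 4: the margin + 3 columns + 3 gutters.
Offset = 80 + 3·(136 + 44) = 80 + 540 = 620 px.

620 px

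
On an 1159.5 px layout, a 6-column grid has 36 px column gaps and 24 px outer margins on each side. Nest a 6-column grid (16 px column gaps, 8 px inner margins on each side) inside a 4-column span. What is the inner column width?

105.5 px

Subtract both margins: 1159.5 − 2·24 = 1111.5 px.
1111.5 − 5·36 = 931.5; ÷6 gives c = 155.25 px.
Span of 4: 4·155.25 + 3·36 = 621 + 108 = 729 px.
Inner content = 729 − 2·8 = 713 px.
6 columns + 5 column gaps: 6d + 5·16 = 713.
6d = 713 − 80 = 633, so d = 105.5 px.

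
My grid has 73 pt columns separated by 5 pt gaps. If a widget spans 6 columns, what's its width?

Span of 6: 6·73 + 5·5 = 438 + 25 = 463 pt.

463 pt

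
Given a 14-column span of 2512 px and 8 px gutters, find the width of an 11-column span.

14c + 13·8 = 2512 → 14c = 2408 → c = 172 px.
Span of 11: 11·172 + 10·8 = 1892 + 80 = 1972 px.

1972 px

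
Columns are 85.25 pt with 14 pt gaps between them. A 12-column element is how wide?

1177 pt

12-column span = 12·85.25 + 11·14 = 1177 pt.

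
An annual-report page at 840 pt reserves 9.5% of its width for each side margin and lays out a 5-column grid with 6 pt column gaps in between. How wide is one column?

131.28 pt

Margins: 9.5% × 840 = 79.8 pt each, so content = 840 − 159.6 = 680.4 pt.
Subtracting 4 column gaps of 6 leaves 656.4 for 5 columns, so c = 131.28 pt.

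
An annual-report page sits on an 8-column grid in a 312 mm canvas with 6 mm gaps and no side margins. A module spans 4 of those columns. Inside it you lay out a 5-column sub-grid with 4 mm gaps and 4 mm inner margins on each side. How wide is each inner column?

25.8 mm

8c + 7·6 = 312 → 8c = 270 → c = 33.75 mm.
4-column span = 4·33.75 + 3·6 = 153 mm.
Inner content = 153 − 2·4 = 145 mm.
145 − 4·4 = 129; ÷5 gives d = 25.8 mm.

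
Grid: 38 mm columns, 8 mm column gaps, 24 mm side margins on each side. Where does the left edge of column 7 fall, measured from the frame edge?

300 mm

Column 7 starts at margin + 6·(column + gutter) = 24 + 6·46 = 300 mm.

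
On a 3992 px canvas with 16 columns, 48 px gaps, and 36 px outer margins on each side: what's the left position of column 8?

1772 px

Inside the margins: 3992 − 72 = 3920 px.
Subtracting 15 gaps of 48 leaves 3200 for 16 columns, so c = 200 px.
Before column 8: the margin + 7 columns + 7 gaps.
Offset = 36 + 7·(200 + 48) = 36 + 1736 = 1772 px.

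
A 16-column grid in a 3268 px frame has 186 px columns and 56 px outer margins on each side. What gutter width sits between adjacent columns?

Subtract both margins: 3268 − 2·56 = 3156 px.
16 columns take 16·186 = 2976 px; remaining 180 splits into 15 gutters.
g = 180 / 15 = 12 px.

12 px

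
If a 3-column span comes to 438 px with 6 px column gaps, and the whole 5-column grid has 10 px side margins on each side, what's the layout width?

754 px

438 − 2·6 = 426; ÷3 gives c = 142 px.
Total width: 2·10 + 5·142 + 4·6 = 754 px.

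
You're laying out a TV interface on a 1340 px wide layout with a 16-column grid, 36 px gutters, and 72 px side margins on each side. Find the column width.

Content width = 1340 − 2·72 = 1196 px.
Subtracting 15 gutters of 36 leaves 656 for 16 columns, so c = 41 px.

41 px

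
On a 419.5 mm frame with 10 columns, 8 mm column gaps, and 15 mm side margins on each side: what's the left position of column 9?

Content = 419.5 − 2·15 = 389.5 mm.
10 columns + 9 column gaps: 10c + 9·8 = 389.5.
10c = 389.5 − 72 = 317.5, so c = 31.75 mm.
Each column+gutter stride is 39.75 mm; 8 of them past the 15 mm margin is 15 + 318 = 333 mm.

333 mm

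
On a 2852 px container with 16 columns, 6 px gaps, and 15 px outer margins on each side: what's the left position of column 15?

Inside the margins: 2852 − 30 = 2822 px.
16 columns + 15 gaps: 16c + 15·6 = 2822.
16c = 2822 − 90 = 2732, so c = 170.75 px.
Before column 15: the margin + 14 columns + 14 gaps.
Offset = 15 + 14·(170.75 + 6) = 15 + 2474.5 = 2489.5 px.

2489.5 px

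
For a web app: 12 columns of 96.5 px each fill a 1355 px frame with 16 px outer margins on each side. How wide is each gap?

15 px

Subtract both margins: 1355 − 2·16 = 1323 px.
Columns use 1158 px, leaving 165 px across 11 gaps = 15 px each.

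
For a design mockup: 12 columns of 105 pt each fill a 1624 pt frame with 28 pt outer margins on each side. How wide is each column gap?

Subtract both margins: 1624 − 2·28 = 1568 pt.
12·105 + 11g = 1568 → 11g = 308 → g = 28 pt.

28 pt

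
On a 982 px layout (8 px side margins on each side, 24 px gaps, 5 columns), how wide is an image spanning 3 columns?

Content width = 982 − 2·8 = 966 px.
966 − 4·24 = 870; ÷5 gives c = 174 px.
Span of 3: 3·174 + 2·24 = 522 + 48 = 570 px.

570 px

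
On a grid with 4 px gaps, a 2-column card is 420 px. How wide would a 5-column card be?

1056 px

2c + 1·4 = 420 → 2c = 416 → c = 208 px.
Span of 5: 5·208 + 4·4 = 1040 + 16 = 1056 px.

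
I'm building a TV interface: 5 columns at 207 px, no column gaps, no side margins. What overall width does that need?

Layout = 5·207 = 1035 = 1035 px.

1035 px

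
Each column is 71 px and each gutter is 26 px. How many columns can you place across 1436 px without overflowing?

k columns need k·71 + (k−1)·26 = k·97 − 26.
k·97 − 26 ≤ 1436 → k ≤ 1462 / 97 ≈ 15.07, so k = 15.

15 columns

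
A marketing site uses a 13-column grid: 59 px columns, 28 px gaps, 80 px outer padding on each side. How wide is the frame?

1263 px

Frame = 2·80 + 13·59 + 12·28 = 160 + 767 + 336 = 1263 px.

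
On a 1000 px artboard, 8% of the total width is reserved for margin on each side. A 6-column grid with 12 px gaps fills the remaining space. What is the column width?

130 px

Margins: 8% × 1000 = 80 px each, so content = 1000 − 160 = 840 px.
6 columns + 5 gaps: 6c + 5·12 = 840.
6c = 840 − 60 = 780, so c = 130 px.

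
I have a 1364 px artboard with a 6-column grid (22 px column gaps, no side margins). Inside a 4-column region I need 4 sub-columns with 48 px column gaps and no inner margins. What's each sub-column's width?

189.5 px

Subtracting 5 column gaps of 22 leaves 1254 for 6 columns, so c = 209 px.
4 columns plus 3 column gaps: 836 + 66 = 902 px.
902 − 3·48 = 758; ÷4 gives d = 189.5 px.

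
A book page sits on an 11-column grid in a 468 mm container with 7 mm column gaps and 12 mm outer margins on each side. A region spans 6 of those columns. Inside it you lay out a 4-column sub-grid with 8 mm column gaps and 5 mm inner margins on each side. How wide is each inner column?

Subtract both margins: 468 − 2·12 = 444 mm.
11 columns + 10 column gaps: 11c + 10·7 = 444.
11c = 444 − 70 = 374, so c = 34 mm.
Span of 6: 6·34 + 5·7 = 204 + 35 = 239 mm.
Inner content = 239 − 2·5 = 229 mm.
4d + 3·8 = 229 → 4d = 205 → d = 51.25 mm.

51.25 mm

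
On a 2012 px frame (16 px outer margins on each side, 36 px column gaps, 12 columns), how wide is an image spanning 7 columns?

1140 px

Take off 32 px of margins, leaving 1980 px.
12c + 11·36 = 1980 → 12c = 1584 → c = 132 px.
7 columns plus 6 column gaps: 924 + 216 = 1140 px.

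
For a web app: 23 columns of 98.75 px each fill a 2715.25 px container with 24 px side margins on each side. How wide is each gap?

18 px

Subtract both margins: 2715.25 − 2·24 = 2667.25 px.
Columns use 2271.25 px, leaving 396 px across 22 gaps = 18 px each.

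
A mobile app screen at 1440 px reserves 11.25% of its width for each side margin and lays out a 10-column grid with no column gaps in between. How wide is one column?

1440 × (1 − 2·11.25%) = 1440 × 77.5% = 1116 px for the columns.
1116 / 10 = 111.6 px per column.

111.6 px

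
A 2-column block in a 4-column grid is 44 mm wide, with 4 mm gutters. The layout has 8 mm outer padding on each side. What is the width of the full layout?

108 mm

Subtracting 1 gutter of 4 leaves 40 for 2 columns, so c = 20 mm.
Total width: 2·8 + 4·20 + 3·4 = 108 mm.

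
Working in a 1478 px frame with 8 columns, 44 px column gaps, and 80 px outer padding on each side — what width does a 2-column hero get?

296.5 px

Content width = 1478 − 2·80 = 1318 px.
1318 − 7·44 = 1010; ÷8 gives c = 126.25 px.
2-column span = 2·126.25 + 1·44 = 296.5 px.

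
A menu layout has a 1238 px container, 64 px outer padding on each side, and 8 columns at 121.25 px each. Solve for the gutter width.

Content width = 1238 − 2·64 = 1110 px.
8·121.25 + 7g = 1110 → 7g = 140 → g = 20 px.

20 px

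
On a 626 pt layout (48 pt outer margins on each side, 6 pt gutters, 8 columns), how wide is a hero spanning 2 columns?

Take off 96 pt of margins, leaving 530 pt.
8 columns + 7 gutters: 8c + 7·6 = 530.
8c = 530 − 42 = 488, so c = 61 pt.
Span of 2: 2·61 + 1·6 = 122 + 6 = 128 pt.

128 pt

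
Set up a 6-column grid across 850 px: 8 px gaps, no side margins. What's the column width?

135 px

Subtracting 5 gaps of 8 leaves 810 for 6 columns, so c = 135 px.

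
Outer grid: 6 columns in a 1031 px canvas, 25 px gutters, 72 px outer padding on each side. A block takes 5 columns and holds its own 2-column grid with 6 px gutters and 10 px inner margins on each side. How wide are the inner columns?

Outer content = 1031 − 2·72 = 887 px.
887 − 5·25 = 762; ÷6 gives c = 127 px.
5-column span = 5·127 + 4·25 = 735 px.
Inner content = 735 − 2·10 = 715 px.
Subtracting 1 gutter of 6 leaves 709 for 2 columns, so d = 354.5 px.

354.5 px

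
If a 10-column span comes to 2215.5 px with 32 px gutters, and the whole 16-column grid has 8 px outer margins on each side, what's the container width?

Subtracting 9 gutters of 32 leaves 1927.5 for 10 columns, so c = 192.75 px.
Adding margins, columns and gutters: 16 + 3084 + 480 = 3580 px.

3580 px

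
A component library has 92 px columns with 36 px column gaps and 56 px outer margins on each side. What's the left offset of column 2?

184 px

Before column 2: the margin + 1 column + 1 column gap.
Offset = 56 + 1·(92 + 36) = 56 + 128 = 184 px.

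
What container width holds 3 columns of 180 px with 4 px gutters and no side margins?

548 px

Total width: 3·180 + 2·4 = 548 px.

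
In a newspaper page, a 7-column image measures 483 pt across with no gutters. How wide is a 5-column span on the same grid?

345 pt

With no gutters, each column is 483/7 = 69 pt.
With no gutters, 5 columns span 5·69 = 345 pt.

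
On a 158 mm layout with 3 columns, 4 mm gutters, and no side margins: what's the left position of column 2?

54 mm

3c + 2·4 = 158 → 3c = 150 → c = 50 mm.
Before column 2: 1 column + 1 gutter.
Offset = 1·(50 + 4) = 1·54 = 54 mm.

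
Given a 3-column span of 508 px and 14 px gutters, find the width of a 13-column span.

3 columns + 2 gutters: 3c + 2·14 = 508.
3c = 508 − 28 = 480, so c = 160 px.
13-column span = 13·160 + 12·14 = 2248 px.

2248 px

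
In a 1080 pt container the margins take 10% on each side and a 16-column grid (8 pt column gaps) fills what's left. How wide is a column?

1080 × (1 − 2·10%) = 1080 × 80% = 864 pt for the columns.
Subtracting 15 column gaps of 8 leaves 744 for 16 columns, so c = 46.5 pt.

46.5 pt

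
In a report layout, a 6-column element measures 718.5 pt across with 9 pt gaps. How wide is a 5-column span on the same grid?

597.25 pt

6c + 5·9 = 718.5 → 6c = 673.5 → c = 112.25 pt.
5 columns plus 4 gaps: 561.25 + 36 = 597.25 pt.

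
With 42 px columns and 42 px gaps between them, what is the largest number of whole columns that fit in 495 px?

Each extra column adds 42 + 42 = 84 px.
(495 + 42) / 84 = 6.39, so 6 columns fit.

6 columns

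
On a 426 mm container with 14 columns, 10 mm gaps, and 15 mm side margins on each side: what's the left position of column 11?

305 mm

Take off 30 mm of margins, leaving 396 mm.
Subtracting 13 gaps of 10 leaves 266 for 14 columns, so c = 19 mm.
Before column 11: the margin + 10 columns + 10 gaps.
Offset = 15 + 10·(19 + 10) = 15 + 290 = 305 mm.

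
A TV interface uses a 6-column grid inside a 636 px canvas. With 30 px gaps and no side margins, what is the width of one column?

81 px

6c + 5·30 = 636 → 6c = 486 → c = 81 px.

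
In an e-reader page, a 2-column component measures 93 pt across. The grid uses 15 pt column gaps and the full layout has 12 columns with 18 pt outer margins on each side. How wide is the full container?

669 pt

2c + 1·15 = 93 → 2c = 78 → c = 39 pt.
Adding margins, columns and gutters: 36 + 468 + 165 = 669 pt.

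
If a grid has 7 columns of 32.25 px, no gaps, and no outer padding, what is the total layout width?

225.75 px

Summing: 225.75 = 225.75 px.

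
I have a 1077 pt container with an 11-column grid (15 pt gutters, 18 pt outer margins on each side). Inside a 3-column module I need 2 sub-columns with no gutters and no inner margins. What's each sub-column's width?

136.5 pt

Inside the margins: 1077 − 36 = 1041 pt.
Subtracting 10 gutters of 15 leaves 891 for 11 columns, so c = 81 pt.
3 columns plus 2 gutters: 243 + 30 = 273 pt.
273 / 2 = 136.5 pt per column.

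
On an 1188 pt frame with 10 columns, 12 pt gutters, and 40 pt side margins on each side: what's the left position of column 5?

488 pt

Content = 1188 − 2·40 = 1108 pt.
Subtracting 9 gutters of 12 leaves 1000 for 10 columns, so c = 100 pt.
Column 5 starts at margin + 4·(column + gutter) = 40 + 4·112 = 488 pt.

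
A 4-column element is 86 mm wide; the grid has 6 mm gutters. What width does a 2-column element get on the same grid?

86 − 3·6 = 68; ÷4 gives c = 17 mm.
2 columns plus 1 gutter: 34 + 6 = 40 mm.

40 mm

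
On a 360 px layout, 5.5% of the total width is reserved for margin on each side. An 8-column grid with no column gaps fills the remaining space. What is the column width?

40.05 px

Each margin = 5.5% of 360 = 19.8 px; content = 360 − 2·19.8 = 320.4 px.
With no column gaps, each column is 320.4/8 = 40.05 px.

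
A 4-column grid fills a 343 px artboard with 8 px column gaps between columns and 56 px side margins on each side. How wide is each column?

Subtract both margins: 343 − 2·56 = 231 px.
231 − 3·8 = 207; ÷4 gives c = 51.75 px.

51.75 px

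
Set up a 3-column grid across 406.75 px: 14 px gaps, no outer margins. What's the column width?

3 columns + 2 gaps: 3c + 2·14 = 406.75.
3c = 406.75 − 28 = 378.75, so c = 126.25 px.

126.25 px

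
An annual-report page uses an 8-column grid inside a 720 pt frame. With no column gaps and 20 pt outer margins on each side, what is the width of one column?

85 pt

Subtract both margins: 720 − 2·20 = 680 pt.
680 / 8 = 85 pt per column.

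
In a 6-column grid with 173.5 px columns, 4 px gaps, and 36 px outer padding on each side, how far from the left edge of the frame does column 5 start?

746 px

Column 5 starts at margin + 4·(column + gutter) = 36 + 4·177.5 = 746 px.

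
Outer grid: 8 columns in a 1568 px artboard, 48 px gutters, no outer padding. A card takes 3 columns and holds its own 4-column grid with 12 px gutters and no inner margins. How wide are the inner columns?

130.5 px

Subtracting 7 gutters of 48 leaves 1232 for 8 columns, so c = 154 px.
Span of 3: 3·154 + 2·48 = 462 + 96 = 558 px.
558 − 3·12 = 522; ÷4 gives d = 130.5 px.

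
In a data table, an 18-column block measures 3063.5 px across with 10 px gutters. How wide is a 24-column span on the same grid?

4088 px

Subtracting 17 gutters of 10 leaves 2893.5 for 18 columns, so c = 160.75 px.
24 columns plus 23 gutters: 3858 + 230 = 4088 px.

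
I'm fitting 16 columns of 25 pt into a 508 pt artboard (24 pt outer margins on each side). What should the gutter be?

Content width = 508 − 2·24 = 460 pt.
Columns use 400 pt, leaving 60 pt across 15 gutters = 4 pt each.

4 pt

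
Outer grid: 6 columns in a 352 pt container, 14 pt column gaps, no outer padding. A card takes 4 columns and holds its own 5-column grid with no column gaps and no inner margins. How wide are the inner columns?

46 pt

Subtracting 5 column gaps of 14 leaves 282 for 6 columns, so c = 47 pt.
Span of 4: 4·47 + 3·14 = 188 + 42 = 230 pt.
5d = 230 → d = 46 pt.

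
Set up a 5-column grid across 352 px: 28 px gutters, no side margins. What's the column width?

352 − 4·28 = 240; ÷5 gives c = 48 px.

48 px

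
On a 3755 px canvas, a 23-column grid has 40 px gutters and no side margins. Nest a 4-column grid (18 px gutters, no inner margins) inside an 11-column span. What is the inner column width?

Subtracting 22 gutters of 40 leaves 2875 for 23 columns, so c = 125 px.
Span of 11: 11·125 + 10·40 = 1375 + 400 = 1775 px.
4d + 3·18 = 1775 → 4d = 1721 → d = 430.25 px.

430.25 px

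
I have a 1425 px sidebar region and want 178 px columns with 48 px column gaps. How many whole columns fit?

6 columns

k columns need k·178 + (k−1)·48 = k·226 − 48.
k·226 − 48 ≤ 1425 → k ≤ 1473 / 226 ≈ 6.52, so k = 6.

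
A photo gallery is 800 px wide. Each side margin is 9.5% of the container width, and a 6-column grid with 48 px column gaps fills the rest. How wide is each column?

68 px

Margins: 9.5% × 800 = 76 px each, so content = 800 − 152 = 648 px.
648 − 5·48 = 408; ÷6 gives c = 68 px.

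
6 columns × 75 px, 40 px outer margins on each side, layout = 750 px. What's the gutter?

44 px

Take off 80 px of margins, leaving 670 px.
Columns use 450 px, leaving 220 px across 5 gutters = 44 px each.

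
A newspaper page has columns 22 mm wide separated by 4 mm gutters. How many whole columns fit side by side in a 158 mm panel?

6 columns: 6·22 + 5·4 = 152 mm ≤ 158.
7 columns: 178 mm > 158. So 6.

6 columns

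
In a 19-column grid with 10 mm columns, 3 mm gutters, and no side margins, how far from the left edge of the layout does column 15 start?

182 mm

No margin, so column 15 starts at 14·(column + gutter) = 14·13 = 182 mm.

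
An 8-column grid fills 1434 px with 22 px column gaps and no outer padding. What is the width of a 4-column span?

8 columns + 7 column gaps: 8c + 7·22 = 1434.
8c = 1434 − 154 = 1280, so c = 160 px.
4 columns plus 3 column gaps: 640 + 66 = 706 px.

706 px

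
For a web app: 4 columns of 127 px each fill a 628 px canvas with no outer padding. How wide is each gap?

Columns use 508 px, leaving 120 px across 3 gaps = 40 px each.

40 px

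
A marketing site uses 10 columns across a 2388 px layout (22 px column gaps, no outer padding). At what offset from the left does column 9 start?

Subtracting 9 column gaps of 22 leaves 2190 for 10 columns, so c = 219 px.
Each column+gutter stride is 241 px; with no margin, 8 of them is 1928 px.

1928 px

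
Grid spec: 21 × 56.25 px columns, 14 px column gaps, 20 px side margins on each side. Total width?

1501.25 px

Adding margins, columns and gutters: 40 + 1181.25 + 280 = 1501.25 px.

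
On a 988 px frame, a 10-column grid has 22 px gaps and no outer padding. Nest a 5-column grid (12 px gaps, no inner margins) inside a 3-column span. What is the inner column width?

Subtracting 9 gaps of 22 leaves 790 for 10 columns, so c = 79 px.
Span of 3: 3·79 + 2·22 = 237 + 44 = 281 px.
5d + 4·12 = 281 → 5d = 233 → d = 46.6 px.

46.6 px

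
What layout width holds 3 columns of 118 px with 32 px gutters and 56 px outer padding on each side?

Adding margins, columns and gutters: 112 + 354 + 64 = 530 px.

530 px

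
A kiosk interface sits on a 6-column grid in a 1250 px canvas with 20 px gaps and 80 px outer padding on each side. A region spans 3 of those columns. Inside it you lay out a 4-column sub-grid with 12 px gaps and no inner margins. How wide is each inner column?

Inside the margins: 1250 − 160 = 1090 px.
1090 − 5·20 = 990; ÷6 gives c = 165 px.
3 columns plus 2 gaps: 495 + 40 = 535 px.
535 − 3·12 = 499; ÷4 gives d = 124.75 px.

124.75 px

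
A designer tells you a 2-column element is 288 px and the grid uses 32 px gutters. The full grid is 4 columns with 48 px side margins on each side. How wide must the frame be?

704 px

2c + 1·32 = 288 → 2c = 256 → c = 128 px.
Total width: 2·48 + 4·128 + 3·32 = 704 px.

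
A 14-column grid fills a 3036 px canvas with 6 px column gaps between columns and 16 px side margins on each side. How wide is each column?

209 px

Take off 32 px of margins, leaving 3004 px.
Subtracting 13 column gaps of 6 leaves 2926 for 14 columns, so c = 209 px.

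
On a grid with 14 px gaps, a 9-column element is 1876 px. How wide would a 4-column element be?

826 px

Subtracting 8 gaps of 14 leaves 1764 for 9 columns, so c = 196 px.
4 columns plus 3 gaps: 784 + 42 = 826 px.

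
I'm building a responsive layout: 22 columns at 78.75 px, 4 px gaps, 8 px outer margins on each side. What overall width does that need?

1832.5 px

Artboard = 2·8 + 22·78.75 + 21·4 = 16 + 1732.5 + 84 = 1832.5 px.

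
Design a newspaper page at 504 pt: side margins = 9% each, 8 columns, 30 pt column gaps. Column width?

Each margin = 9% of 504 = 45.36 pt; content = 504 − 2·45.36 = 413.28 pt.
Subtracting 7 column gaps of 30 leaves 203.28 for 8 columns, so c = 25.41 pt.

25.41 pt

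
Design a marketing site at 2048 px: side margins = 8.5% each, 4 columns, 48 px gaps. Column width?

Margins: 8.5% × 2048 = 174.08 px each, so content = 2048 − 348.16 = 1699.84 px.
4 columns + 3 gaps: 4c + 3·48 = 1699.84.
4c = 1699.84 − 144 = 1555.84, so c = 388.96 px.

388.96 px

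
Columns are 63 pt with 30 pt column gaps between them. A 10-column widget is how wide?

10-column span = 10·63 + 9·30 = 900 pt.

900 pt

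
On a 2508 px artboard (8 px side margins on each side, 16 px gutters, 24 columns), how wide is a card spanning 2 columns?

193 px

Take off 16 px of margins, leaving 2492 px.
24 columns + 23 gutters: 24c + 23·16 = 2492.
24c = 2492 − 368 = 2124, so c = 88.5 px.
2 columns plus 1 gutter: 177 + 16 = 193 px.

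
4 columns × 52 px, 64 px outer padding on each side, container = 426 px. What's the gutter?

Inside the margins: 426 − 128 = 298 px.
4·52 + 3g = 298 → 3g = 90 → g = 30 px.

30 px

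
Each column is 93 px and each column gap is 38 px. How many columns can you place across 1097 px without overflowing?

8 columns

k columns need k·93 + (k−1)·38 = k·131 − 38.
k·131 − 38 ≤ 1097 → k ≤ 1135 / 131 ≈ 8.66, so k = 8.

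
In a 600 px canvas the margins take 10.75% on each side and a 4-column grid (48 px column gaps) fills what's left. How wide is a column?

81.75 px

Each margin = 10.75% of 600 = 64.5 px; content = 600 − 2·64.5 = 471 px.
Subtracting 3 column gaps of 48 leaves 327 for 4 columns, so c = 81.75 px.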